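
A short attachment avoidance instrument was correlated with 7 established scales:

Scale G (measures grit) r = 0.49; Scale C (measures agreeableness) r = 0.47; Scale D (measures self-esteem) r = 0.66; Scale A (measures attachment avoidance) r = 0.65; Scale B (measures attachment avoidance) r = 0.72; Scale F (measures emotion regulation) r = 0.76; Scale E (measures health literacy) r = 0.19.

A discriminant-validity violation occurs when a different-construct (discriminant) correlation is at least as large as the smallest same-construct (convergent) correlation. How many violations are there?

Convergent (same construct = attachment avoidance): Scale A, Scale B.
Smallest convergent = 0.65. Discriminant values: 0.49, 0.47, 0.66, 0.76, 0.19; count ≥ 0.65 → 2.

2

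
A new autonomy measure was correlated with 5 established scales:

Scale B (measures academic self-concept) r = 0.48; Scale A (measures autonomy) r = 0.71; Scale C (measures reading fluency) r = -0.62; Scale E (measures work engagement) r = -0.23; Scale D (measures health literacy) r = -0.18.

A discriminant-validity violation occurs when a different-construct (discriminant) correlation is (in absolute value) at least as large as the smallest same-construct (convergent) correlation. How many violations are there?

0

Convergent (same construct = autonomy): Scale A.
Smallest convergent = 0.71. Discriminant |r|: 0.48, 0.62, 0.23, 0.18; count ≥ 0.71 → 0.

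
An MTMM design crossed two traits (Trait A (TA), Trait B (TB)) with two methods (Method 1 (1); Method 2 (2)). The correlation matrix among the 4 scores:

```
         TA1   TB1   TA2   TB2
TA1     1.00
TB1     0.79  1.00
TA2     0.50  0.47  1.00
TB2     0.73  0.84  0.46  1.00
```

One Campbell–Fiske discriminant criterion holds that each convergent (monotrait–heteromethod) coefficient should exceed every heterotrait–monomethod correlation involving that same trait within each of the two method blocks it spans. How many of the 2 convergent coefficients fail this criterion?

Each convergent coefficient versus the relevant comparison correlations:
TA (methods 1·2): 0.50 vs {0.79, 0.46} → fail.
TB (methods 1·2): 0.84 vs {0.79, 0.46} → pass.
1 of 2 fail.

1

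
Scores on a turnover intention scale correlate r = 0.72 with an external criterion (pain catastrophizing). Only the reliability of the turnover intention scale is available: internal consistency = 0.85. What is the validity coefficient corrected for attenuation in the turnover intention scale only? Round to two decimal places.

0.78

Single correction: r_c = r_obs / √r_xx = 0.72 / √0.85 = 0.72 / 0.9220 ≈ 0.78.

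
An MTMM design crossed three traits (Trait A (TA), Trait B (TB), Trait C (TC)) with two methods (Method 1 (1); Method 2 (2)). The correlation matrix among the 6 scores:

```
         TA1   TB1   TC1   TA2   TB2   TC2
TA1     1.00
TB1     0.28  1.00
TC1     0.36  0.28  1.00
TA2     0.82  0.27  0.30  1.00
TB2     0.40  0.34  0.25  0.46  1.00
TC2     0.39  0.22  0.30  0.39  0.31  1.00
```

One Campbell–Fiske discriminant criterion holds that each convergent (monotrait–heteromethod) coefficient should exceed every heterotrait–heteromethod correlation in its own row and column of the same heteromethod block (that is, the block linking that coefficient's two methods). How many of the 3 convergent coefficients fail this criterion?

2

Convergent coefficients and their comparison sets:
TA (methods 1·2): 0.82 vs {0.40, 0.27, 0.39, 0.30} → pass.
TB (methods 1·2): 0.34 vs {0.27, 0.40, 0.22, 0.25} → fail.
TC (methods 1·2): 0.30 vs {0.30, 0.39, 0.25, 0.22} → fail.
2 of 3 fail.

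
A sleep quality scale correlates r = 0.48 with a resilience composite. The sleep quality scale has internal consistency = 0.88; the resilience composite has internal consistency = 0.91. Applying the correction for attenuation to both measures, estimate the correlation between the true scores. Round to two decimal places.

0.54

r_true = r_obs / √(r_xx · r_yy) = 0.48 / √(0.88 × 0.91) = 0.48 / √0.8008 = 0.48 / 0.8949 ≈ 0.54.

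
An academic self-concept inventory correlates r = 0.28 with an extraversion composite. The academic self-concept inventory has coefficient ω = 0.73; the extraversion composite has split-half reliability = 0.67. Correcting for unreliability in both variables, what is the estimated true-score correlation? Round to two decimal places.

0.40

r_true = r_obs / √(r_xx · r_yy) = 0.28 / √(0.73 × 0.67) = 0.28 / √0.4891 = 0.28 / 0.6994 ≈ 0.40.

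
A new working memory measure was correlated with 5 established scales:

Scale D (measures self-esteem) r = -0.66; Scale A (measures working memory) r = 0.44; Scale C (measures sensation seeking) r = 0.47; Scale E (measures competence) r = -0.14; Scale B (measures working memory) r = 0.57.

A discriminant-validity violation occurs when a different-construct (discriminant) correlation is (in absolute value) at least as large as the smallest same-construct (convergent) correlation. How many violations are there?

2

Convergent (same construct = working memory): Scale A, Scale B.
Smallest convergent = 0.44. Discriminant |r|: 0.66, 0.47, 0.14; count ≥ 0.44 → 2.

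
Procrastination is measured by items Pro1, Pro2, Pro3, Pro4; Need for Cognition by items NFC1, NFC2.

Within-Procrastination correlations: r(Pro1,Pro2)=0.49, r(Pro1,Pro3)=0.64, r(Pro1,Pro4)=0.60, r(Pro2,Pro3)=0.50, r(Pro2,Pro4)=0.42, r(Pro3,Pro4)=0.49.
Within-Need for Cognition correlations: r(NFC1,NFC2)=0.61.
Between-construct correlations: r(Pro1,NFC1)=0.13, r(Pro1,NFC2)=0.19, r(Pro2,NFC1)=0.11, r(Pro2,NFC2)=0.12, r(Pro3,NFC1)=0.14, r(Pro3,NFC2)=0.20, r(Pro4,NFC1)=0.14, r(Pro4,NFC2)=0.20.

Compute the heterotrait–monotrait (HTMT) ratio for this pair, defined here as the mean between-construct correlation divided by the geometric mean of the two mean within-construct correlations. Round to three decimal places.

Mean heterotrait r = 1.23/8 = 0.1538.
Mean within-Pro = 3.14/6 = 0.5233; mean within-NFC = 0.61/1 = 0.6100.
Geometric mean = √(0.5233 × 0.6100) = 0.5650.
HTMT = 0.1538 / 0.5650 = 0.272.

0.272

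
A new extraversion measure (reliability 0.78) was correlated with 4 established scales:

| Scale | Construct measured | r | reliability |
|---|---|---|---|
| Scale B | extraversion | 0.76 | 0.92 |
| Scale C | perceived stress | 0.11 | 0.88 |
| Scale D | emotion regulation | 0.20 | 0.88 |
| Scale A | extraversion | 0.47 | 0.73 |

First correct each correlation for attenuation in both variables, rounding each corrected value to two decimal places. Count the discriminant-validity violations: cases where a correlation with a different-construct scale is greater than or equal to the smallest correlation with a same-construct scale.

0

Disattenuated r (r / √(r_scale · r_new)):
  Scale B (conv): 0.76 / √(0.92·0.78) = 0.90
  Scale C (disc): 0.11 / √(0.88·0.78) = 0.13
  Scale D (disc): 0.20 / √(0.88·0.78) = 0.24
  Scale A (conv): 0.47 / √(0.73·0.78) = 0.62
Smallest convergent = 0.62. Discriminant values: 0.13, 0.24; count ≥ 0.62 → 0.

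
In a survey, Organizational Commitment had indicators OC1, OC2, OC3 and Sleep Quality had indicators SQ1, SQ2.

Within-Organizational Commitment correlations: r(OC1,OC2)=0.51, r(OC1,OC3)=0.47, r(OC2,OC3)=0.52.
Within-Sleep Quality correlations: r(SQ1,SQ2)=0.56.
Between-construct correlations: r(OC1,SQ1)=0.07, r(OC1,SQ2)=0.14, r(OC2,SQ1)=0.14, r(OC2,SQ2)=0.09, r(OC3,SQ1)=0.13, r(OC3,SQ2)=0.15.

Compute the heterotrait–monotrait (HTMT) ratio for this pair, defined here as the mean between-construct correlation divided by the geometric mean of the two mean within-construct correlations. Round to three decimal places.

Mean heterotrait r = 0.72/6 = 0.1200.
Mean within-OC = 1.50/3 = 0.5000; mean within-SQ = 0.56/1 = 0.5600.
Geometric mean = √(0.5000 × 0.5600) = 0.5292.
HTMT = 0.1200 / 0.5292 = 0.227.

0.227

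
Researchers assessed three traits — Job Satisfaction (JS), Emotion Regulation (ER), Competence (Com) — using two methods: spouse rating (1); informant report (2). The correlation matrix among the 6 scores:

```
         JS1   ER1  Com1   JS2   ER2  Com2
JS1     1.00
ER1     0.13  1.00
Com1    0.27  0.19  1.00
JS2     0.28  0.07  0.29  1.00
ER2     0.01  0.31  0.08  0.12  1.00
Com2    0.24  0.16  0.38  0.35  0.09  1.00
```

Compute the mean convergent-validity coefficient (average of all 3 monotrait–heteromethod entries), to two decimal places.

0.32

Convergent values: 0.28, 0.31, 0.38; mean = 0.97/3 = 0.32.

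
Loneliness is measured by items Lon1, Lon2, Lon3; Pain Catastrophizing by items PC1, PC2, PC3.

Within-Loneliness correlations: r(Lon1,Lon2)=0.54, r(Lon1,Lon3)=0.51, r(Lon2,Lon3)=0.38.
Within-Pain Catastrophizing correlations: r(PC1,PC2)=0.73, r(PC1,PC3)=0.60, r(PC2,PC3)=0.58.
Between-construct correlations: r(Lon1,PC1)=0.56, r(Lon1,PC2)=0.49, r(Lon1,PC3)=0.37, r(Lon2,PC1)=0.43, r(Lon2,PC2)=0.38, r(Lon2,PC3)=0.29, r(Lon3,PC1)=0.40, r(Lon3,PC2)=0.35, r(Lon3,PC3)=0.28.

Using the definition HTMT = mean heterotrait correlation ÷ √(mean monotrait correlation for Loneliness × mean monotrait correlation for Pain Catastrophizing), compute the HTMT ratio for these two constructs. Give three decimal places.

0.716

Between-construct mean = 3.55/9 = 0.3944.
Mean within-Lon = 1.43/3 = 0.4767; mean within-PC = 1.91/3 = 0.6367.
Geometric mean = √(0.4767 × 0.6367) = 0.5509.
HTMT = 0.3944 / 0.5509 = 0.716.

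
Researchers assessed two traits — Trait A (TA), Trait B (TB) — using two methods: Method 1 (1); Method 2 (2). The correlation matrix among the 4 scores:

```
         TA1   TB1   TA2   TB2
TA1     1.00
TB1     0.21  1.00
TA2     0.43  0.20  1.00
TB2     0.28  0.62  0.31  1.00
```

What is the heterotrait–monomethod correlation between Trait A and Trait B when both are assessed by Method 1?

0.21

Different traits, same method: r(TA1, TB1) = 0.21.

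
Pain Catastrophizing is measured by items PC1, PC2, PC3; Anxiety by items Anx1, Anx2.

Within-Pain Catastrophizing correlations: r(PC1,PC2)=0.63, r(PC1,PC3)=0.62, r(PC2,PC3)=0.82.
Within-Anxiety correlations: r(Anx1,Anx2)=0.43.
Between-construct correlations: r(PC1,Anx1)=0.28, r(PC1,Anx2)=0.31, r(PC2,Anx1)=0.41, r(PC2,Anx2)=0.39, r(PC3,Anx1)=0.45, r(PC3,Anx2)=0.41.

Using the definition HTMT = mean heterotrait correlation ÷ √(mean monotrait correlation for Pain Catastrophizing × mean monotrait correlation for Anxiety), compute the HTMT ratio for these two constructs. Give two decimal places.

Mean between = 2.25/6 = 0.3750.
Mean within-PC = 2.07/3 = 0.6900; mean within-Anx = 0.43/1 = 0.4300.
Geometric mean = √(0.6900 × 0.4300) = 0.5447.
HTMT = 0.3750 / 0.5447 = 0.69.

0.69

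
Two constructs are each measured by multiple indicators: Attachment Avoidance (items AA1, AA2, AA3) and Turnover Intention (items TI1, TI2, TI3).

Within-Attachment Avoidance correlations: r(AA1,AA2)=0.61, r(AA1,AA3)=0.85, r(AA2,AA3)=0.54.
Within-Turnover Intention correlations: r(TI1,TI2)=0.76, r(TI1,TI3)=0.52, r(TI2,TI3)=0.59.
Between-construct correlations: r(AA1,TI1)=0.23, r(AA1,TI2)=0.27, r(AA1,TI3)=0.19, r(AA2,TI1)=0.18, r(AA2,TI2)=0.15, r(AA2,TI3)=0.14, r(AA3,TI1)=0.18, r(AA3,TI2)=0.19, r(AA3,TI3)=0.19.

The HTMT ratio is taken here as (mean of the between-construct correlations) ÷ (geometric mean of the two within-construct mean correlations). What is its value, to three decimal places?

0.296

Mean between = 1.72/9 = 0.1911.
Mean within-AA = 2.00/3 = 0.6667; mean within-TI = 1.87/3 = 0.6233.
Geometric mean = √(0.6667 × 0.6233) = 0.6446.
HTMT = 0.1911 / 0.6446 = 0.296.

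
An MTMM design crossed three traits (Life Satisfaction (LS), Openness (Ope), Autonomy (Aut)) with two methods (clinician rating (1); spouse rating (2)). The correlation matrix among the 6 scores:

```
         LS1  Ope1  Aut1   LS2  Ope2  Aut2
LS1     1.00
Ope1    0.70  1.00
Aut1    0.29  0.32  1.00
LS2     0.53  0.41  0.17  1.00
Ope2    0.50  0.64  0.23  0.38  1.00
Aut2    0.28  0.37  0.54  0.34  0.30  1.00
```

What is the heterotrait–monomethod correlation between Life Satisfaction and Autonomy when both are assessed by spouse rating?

Different traits, same method: r(LS2, Aut2) = 0.34.

0.34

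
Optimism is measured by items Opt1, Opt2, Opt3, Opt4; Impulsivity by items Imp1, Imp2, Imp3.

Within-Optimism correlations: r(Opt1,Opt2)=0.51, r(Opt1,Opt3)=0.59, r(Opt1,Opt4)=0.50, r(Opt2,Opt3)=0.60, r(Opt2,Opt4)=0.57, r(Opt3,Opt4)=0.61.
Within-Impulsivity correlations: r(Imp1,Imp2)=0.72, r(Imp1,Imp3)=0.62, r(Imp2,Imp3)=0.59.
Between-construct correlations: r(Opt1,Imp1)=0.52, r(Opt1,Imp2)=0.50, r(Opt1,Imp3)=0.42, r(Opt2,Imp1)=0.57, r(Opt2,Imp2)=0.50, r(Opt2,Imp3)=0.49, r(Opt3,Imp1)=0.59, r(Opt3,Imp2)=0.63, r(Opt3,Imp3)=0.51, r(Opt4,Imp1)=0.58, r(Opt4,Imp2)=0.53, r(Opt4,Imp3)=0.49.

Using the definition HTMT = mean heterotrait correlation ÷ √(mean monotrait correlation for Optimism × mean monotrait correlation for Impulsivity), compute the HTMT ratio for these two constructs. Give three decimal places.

0.876

Mean between = 6.33/12 = 0.5275.
Mean within-Opt = 3.38/6 = 0.5633; mean within-Imp = 1.93/3 = 0.6433.
Geometric mean = √(0.5633 × 0.6433) = 0.6020.
HTMT = 0.5275 / 0.6020 = 0.876.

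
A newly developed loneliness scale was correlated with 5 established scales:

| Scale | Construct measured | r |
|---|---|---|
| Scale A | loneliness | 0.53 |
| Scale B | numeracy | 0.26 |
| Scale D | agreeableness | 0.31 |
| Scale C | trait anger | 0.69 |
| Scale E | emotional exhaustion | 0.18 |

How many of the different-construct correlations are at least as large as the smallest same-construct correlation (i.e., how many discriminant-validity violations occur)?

1

Convergent (same construct = loneliness): Scale A.
Smallest convergent = 0.53. Discriminant values: 0.26, 0.31, 0.69, 0.18; count ≥ 0.53 → 1.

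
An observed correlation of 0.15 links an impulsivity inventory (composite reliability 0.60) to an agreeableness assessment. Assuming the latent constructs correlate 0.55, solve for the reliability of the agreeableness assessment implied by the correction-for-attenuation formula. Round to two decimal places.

r_true = r_obs / √(r_xx · r_yy) ⇒ 0.55 = 0.15 / √(0.60 · r_yy).
√(0.60 · r_yy) = 0.15 / 0.55 = 0.2727; 0.60 · r_yy = 0.0744; r_yy = 0.0744 / 0.60 ≈ 0.12.

0.12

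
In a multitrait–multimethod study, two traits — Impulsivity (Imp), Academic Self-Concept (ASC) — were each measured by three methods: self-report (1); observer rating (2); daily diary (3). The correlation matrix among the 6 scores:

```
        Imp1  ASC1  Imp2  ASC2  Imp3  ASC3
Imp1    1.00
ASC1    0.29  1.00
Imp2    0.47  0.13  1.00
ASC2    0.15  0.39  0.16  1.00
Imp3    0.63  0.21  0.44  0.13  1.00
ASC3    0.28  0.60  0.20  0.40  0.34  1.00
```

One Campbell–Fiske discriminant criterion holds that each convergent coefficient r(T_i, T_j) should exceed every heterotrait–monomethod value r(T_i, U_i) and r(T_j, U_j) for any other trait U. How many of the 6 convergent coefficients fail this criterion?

Each convergent coefficient versus the relevant comparison correlations:
Imp (methods 1·2): 0.47 vs {0.29, 0.16} → pass.
Imp (methods 1·3): 0.63 vs {0.29, 0.34} → pass.
Imp (methods 2·3): 0.44 vs {0.16, 0.34} → pass.
ASC (methods 1·2): 0.39 vs {0.29, 0.16} → pass.
ASC (methods 1·3): 0.60 vs {0.29, 0.34} → pass.
ASC (methods 2·3): 0.40 vs {0.16, 0.34} → pass.
0 of 6 fail.

0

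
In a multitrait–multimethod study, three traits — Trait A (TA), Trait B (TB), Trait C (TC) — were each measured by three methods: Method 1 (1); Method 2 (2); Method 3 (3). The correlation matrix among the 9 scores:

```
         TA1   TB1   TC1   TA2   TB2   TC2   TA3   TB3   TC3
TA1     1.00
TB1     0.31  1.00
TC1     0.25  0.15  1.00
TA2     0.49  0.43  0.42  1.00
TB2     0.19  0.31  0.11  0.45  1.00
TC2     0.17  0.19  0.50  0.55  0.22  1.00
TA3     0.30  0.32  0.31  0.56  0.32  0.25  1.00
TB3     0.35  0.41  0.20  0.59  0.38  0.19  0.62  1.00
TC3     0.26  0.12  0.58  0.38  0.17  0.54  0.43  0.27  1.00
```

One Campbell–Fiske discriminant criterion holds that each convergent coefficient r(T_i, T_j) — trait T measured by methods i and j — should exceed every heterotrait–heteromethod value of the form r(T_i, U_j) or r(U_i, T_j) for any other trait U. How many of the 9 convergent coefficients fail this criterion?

Each convergent coefficient versus the relevant comparison correlations:
TA (methods 1·2): 0.49 vs {0.19, 0.43, 0.17, 0.42} → pass.
TA (methods 1·3): 0.30 vs {0.35, 0.32, 0.26, 0.31} → fail.
TA (methods 2·3): 0.56 vs {0.59, 0.32, 0.38, 0.25} → fail.
TB (methods 1·2): 0.31 vs {0.43, 0.19, 0.19, 0.11} → fail.
TB (methods 1·3): 0.41 vs {0.32, 0.35, 0.12, 0.20} → pass.
TB (methods 2·3): 0.38 vs {0.32, 0.59, 0.17, 0.19} → fail.
TC (methods 1·2): 0.50 vs {0.42, 0.17, 0.11, 0.19} → pass.
TC (methods 1·3): 0.58 vs {0.31, 0.26, 0.20, 0.12} → pass.
TC (methods 2·3): 0.54 vs {0.25, 0.38, 0.19, 0.17} → pass.
4 of 9 fail.

4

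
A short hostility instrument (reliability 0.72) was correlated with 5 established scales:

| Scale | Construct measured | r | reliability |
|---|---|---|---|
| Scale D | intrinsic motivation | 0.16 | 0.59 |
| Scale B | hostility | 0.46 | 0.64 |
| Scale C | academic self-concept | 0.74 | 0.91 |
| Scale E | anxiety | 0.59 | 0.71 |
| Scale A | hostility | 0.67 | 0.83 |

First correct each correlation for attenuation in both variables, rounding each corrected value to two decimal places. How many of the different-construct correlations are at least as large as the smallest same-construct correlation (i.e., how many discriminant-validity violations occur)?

2

Disattenuated r (r / √(r_scale · r_new)):
  Scale D (disc): 0.16 / √(0.59·0.72) = 0.25
  Scale B (conv): 0.46 / √(0.64·0.72) = 0.68
  Scale C (disc): 0.74 / √(0.91·0.72) = 0.91
  Scale E (disc): 0.59 / √(0.71·0.72) = 0.83
  Scale A (conv): 0.67 / √(0.83·0.72) = 0.87
Smallest convergent = 0.68. Discriminant values: 0.25, 0.91, 0.83; count ≥ 0.68 → 2.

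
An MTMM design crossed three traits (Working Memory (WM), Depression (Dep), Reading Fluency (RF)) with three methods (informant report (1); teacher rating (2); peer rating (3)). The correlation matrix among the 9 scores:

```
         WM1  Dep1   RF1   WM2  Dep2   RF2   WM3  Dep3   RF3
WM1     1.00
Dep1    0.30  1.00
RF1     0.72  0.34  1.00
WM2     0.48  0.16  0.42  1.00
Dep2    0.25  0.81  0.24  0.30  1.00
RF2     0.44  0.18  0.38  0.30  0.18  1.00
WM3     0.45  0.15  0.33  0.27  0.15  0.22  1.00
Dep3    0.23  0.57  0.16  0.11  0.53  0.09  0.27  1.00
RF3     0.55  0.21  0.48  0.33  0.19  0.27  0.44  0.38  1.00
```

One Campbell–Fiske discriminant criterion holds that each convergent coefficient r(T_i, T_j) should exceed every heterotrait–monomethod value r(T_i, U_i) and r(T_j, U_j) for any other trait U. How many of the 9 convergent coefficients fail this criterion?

6

Convergent coefficients and their comparison sets:
WM (methods 1·2): 0.48 vs {0.30, 0.30, 0.72, 0.30} → fail.
WM (methods 1·3): 0.45 vs {0.30, 0.27, 0.72, 0.44} → fail.
WM (methods 2·3): 0.27 vs {0.30, 0.27, 0.30, 0.44} → fail.
Dep (methods 1·2): 0.81 vs {0.30, 0.30, 0.34, 0.18} → pass.
Dep (methods 1·3): 0.57 vs {0.30, 0.27, 0.34, 0.38} → pass.
Dep (methods 2·3): 0.53 vs {0.30, 0.27, 0.18, 0.38} → pass.
RF (methods 1·2): 0.38 vs {0.72, 0.30, 0.34, 0.18} → fail.
RF (methods 1·3): 0.48 vs {0.72, 0.44, 0.34, 0.38} → fail.
RF (methods 2·3): 0.27 vs {0.30, 0.44, 0.18, 0.38} → fail.
6 of 9 fail.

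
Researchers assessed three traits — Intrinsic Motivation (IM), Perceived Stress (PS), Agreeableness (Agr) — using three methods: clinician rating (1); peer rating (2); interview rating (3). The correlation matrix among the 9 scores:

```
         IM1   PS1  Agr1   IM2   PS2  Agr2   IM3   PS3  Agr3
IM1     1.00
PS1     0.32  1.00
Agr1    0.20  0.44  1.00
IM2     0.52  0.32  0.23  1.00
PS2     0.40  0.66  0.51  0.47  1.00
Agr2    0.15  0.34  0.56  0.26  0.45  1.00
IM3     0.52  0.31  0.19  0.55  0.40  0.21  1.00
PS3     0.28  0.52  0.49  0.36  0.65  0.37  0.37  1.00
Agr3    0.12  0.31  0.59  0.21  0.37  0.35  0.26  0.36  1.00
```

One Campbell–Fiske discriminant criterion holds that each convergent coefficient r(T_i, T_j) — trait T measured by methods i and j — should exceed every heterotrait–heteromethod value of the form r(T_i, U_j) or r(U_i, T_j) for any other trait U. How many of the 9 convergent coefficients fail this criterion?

Each convergent coefficient versus the relevant comparison correlations:
IM (methods 1·2): 0.52 vs {0.40, 0.32, 0.15, 0.23} → pass.
IM (methods 1·3): 0.52 vs {0.28, 0.31, 0.12, 0.19} → pass.
IM (methods 2·3): 0.55 vs {0.36, 0.40, 0.21, 0.21} → pass.
PS (methods 1·2): 0.66 vs {0.32, 0.40, 0.34, 0.51} → pass.
PS (methods 1·3): 0.52 vs {0.31, 0.28, 0.31, 0.49} → pass.
PS (methods 2·3): 0.65 vs {0.40, 0.36, 0.37, 0.37} → pass.
Agr (methods 1·2): 0.56 vs {0.23, 0.15, 0.51, 0.34} → pass.
Agr (methods 1·3): 0.59 vs {0.19, 0.12, 0.49, 0.31} → pass.
Agr (methods 2·3): 0.35 vs {0.21, 0.21, 0.37, 0.37} → fail.
1 of 9 fail.

1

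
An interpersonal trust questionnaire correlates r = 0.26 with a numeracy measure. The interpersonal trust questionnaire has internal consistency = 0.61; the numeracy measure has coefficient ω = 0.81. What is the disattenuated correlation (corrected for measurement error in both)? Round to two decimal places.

0.37

r_true = r_obs / √(r_xx · r_yy) = 0.26 / √(0.61 × 0.81) = 0.26 / √0.4941 = 0.26 / 0.7029 ≈ 0.37.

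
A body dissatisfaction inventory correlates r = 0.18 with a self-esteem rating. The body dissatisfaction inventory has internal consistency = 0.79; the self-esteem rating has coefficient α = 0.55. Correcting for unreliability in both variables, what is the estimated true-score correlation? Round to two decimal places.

0.27

r_true = r_obs / √(r_xx · r_yy) = 0.18 / √(0.79 × 0.55) = 0.18 / √0.4345 = 0.18 / 0.6592 ≈ 0.27.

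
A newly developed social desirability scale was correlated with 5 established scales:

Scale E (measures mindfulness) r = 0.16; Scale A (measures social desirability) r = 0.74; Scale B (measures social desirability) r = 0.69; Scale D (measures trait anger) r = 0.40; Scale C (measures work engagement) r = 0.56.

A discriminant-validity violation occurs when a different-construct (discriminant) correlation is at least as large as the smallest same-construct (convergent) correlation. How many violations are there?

Convergent (same construct = social desirability): Scale A, Scale B.
Smallest convergent = 0.69. Discriminant values: 0.16, 0.40, 0.56; count ≥ 0.69 → 0.

0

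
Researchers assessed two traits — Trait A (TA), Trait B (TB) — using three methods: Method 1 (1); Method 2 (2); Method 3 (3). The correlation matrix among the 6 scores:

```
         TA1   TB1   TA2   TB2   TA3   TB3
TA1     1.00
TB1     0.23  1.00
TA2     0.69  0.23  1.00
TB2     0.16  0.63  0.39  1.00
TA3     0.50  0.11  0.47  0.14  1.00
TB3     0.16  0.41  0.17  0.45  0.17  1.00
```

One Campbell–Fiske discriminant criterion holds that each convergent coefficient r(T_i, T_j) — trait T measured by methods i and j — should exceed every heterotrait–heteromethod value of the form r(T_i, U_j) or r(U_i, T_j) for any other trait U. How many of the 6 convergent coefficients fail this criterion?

0

Convergent coefficients and their comparison sets:
TA (methods 1·2): 0.69 vs {0.16, 0.23} → pass.
TA (methods 1·3): 0.50 vs {0.16, 0.11} → pass.
TA (methods 2·3): 0.47 vs {0.17, 0.14} → pass.
TB (methods 1·2): 0.63 vs {0.23, 0.16} → pass.
TB (methods 1·3): 0.41 vs {0.11, 0.16} → pass.
TB (methods 2·3): 0.45 vs {0.14, 0.17} → pass.
0 of 6 fail.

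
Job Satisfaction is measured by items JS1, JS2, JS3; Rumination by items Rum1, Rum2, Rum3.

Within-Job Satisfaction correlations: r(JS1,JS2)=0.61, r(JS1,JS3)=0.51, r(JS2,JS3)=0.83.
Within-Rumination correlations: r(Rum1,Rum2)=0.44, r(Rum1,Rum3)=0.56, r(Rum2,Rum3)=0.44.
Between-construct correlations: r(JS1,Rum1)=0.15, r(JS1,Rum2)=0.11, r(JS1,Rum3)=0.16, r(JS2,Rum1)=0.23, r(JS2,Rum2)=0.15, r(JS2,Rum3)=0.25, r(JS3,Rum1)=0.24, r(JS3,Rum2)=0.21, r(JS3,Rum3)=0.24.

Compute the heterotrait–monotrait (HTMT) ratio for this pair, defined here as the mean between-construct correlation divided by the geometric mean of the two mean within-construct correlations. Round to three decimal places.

Mean between = 1.74/9 = 0.1933.
Mean within-JS = 1.95/3 = 0.6500; mean within-Rum = 1.44/3 = 0.4800.
Geometric mean = √(0.6500 × 0.4800) = 0.5586.
HTMT = 0.1933 / 0.5586 = 0.346.

0.346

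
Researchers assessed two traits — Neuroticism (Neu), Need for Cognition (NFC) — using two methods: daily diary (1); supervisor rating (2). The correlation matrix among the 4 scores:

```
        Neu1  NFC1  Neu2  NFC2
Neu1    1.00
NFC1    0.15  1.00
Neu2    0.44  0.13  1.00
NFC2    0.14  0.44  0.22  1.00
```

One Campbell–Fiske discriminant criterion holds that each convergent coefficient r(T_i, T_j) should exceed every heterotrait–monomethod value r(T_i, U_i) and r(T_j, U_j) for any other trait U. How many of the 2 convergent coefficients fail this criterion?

Convergent coefficients and their comparison sets:
Neu (methods 1·2): 0.44 vs {0.15, 0.22} → pass.
NFC (methods 1·2): 0.44 vs {0.15, 0.22} → pass.
0 of 2 fail.

0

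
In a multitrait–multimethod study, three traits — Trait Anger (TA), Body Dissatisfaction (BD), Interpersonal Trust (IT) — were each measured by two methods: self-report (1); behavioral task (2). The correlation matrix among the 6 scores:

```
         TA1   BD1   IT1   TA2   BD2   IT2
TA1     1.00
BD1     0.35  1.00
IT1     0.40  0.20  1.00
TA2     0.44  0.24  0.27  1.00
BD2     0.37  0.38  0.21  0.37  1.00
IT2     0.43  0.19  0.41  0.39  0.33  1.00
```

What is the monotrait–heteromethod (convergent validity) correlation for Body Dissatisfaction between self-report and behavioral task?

Same trait (BD), different methods: r(BD1, BD2) = 0.38.

0.38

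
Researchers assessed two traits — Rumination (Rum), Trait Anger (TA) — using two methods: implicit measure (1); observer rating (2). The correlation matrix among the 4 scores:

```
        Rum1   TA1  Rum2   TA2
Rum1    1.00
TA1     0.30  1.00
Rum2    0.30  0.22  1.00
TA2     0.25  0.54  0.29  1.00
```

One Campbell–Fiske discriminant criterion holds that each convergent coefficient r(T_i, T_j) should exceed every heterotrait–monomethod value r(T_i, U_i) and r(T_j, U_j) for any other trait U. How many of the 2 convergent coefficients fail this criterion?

1

Each convergent coefficient versus the relevant comparison correlations:
Rum (methods 1·2): 0.30 vs {0.30, 0.29} → fail.
TA (methods 1·2): 0.54 vs {0.30, 0.29} → pass.
1 of 2 fail.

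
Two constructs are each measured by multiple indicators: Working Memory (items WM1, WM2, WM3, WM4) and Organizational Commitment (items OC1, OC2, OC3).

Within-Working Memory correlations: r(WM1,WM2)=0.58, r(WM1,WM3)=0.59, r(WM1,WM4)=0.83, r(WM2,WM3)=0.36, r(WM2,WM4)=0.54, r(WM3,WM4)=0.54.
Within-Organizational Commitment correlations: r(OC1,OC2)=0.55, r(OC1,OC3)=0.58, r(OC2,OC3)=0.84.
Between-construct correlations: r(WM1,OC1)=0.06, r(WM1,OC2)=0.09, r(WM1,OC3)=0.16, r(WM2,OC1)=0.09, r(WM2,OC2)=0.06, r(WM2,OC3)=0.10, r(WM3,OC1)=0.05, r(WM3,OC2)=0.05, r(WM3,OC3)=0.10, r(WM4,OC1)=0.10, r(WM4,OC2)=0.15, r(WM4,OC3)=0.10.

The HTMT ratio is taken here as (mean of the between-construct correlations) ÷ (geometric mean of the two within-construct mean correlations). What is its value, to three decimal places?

Mean heterotrait r = 1.11/12 = 0.0925.
Mean within-WM = 3.44/6 = 0.5733; mean within-OC = 1.97/3 = 0.6567.
Geometric mean = √(0.5733 × 0.6567) = 0.6136.
HTMT = 0.0925 / 0.6136 = 0.151.

0.151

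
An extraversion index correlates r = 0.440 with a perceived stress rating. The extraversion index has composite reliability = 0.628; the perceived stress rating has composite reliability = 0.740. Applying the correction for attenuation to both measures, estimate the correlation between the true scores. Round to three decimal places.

0.645

r_true = r_obs / √(r_xx · r_yy) = 0.440 / √(0.628 × 0.740) = 0.440 / √0.464720 = 0.440 / 0.6817 ≈ 0.645.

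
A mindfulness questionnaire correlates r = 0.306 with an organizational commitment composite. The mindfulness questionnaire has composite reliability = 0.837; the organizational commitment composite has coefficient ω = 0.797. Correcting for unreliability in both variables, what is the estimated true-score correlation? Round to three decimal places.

0.375

r_true = r_obs / √(r_xx · r_yy) = 0.306 / √(0.837 × 0.797) = 0.306 / √0.667089 = 0.306 / 0.8168 ≈ 0.375.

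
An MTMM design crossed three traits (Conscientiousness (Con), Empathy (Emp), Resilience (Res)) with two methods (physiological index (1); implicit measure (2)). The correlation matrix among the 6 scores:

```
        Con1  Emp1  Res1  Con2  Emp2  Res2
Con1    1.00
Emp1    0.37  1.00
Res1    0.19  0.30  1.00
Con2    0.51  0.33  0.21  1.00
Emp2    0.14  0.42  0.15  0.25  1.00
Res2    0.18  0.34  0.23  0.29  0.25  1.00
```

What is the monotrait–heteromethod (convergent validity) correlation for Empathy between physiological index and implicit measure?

Same trait (Emp), different methods: r(Emp1, Emp2) = 0.42.

0.42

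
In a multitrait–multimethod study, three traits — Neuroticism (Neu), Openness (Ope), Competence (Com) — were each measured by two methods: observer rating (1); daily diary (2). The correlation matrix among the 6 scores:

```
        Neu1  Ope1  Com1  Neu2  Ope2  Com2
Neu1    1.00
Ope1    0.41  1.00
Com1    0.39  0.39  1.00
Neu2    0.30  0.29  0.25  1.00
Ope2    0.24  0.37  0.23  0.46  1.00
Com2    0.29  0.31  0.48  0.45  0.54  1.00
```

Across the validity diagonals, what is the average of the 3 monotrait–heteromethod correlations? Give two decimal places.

Convergent values: 0.30, 0.37, 0.48; mean = 1.15/3 = 0.38.

0.38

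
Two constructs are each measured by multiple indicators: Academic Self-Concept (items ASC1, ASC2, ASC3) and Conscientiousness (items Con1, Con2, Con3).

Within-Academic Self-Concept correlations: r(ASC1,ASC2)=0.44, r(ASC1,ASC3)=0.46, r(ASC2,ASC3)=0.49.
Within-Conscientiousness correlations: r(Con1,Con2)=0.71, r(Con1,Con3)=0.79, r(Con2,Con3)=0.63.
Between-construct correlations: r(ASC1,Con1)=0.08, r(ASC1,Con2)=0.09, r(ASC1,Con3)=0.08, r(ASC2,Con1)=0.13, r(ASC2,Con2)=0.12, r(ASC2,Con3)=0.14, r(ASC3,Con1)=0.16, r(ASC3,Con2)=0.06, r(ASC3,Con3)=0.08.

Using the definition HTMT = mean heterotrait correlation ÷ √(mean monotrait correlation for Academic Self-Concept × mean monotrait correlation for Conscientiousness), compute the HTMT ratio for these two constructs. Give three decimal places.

0.182

Between-construct mean = 0.94/9 = 0.1044.
Mean within-ASC = 1.39/3 = 0.4633; mean within-Con = 2.13/3 = 0.7100.
Geometric mean = √(0.4633 × 0.7100) = 0.5735.
HTMT = 0.1044 / 0.5735 = 0.182.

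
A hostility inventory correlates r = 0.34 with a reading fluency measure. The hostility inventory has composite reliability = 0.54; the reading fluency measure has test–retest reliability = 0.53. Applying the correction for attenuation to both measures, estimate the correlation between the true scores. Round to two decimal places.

r_true = r_obs / √(r_xx · r_yy) = 0.34 / √(0.54 × 0.53) = 0.34 / √0.2862 = 0.34 / 0.5350 ≈ 0.64.

0.64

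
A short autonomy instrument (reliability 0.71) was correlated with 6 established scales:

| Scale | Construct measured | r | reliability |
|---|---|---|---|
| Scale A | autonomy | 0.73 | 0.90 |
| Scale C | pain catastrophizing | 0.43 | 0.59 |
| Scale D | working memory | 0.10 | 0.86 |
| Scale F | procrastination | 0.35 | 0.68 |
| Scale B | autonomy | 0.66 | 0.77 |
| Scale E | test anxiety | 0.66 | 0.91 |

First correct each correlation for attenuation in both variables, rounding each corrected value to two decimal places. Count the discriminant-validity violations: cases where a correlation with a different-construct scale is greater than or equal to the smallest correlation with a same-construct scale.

0

Disattenuated r (r / √(r_scale · r_new)):
  Scale A (conv): 0.73 / √(0.90·0.71) = 0.91
  Scale C (disc): 0.43 / √(0.59·0.71) = 0.66
  Scale D (disc): 0.10 / √(0.86·0.71) = 0.13
  Scale F (disc): 0.35 / √(0.68·0.71) = 0.50
  Scale B (conv): 0.66 / √(0.77·0.71) = 0.89
  Scale E (disc): 0.66 / √(0.91·0.71) = 0.82
Smallest convergent = 0.89. Discriminant values: 0.66, 0.13, 0.50, 0.82; count ≥ 0.89 → 0.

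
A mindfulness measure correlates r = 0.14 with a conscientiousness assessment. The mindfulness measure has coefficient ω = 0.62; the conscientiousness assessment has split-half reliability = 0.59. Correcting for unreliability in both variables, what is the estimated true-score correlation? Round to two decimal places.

r_true = r_obs / √(r_xx · r_yy) = 0.14 / √(0.62 × 0.59) = 0.14 / √0.3658 = 0.14 / 0.6048 ≈ 0.23.

0.23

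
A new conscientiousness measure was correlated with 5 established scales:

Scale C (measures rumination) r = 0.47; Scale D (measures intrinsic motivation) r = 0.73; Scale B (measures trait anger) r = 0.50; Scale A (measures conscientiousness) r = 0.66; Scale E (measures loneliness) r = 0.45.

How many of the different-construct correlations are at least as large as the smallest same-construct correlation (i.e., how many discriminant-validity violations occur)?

Convergent (same construct = conscientiousness): Scale A.
Smallest convergent = 0.66. Discriminant values: 0.47, 0.73, 0.50, 0.45; count ≥ 0.66 → 1.

1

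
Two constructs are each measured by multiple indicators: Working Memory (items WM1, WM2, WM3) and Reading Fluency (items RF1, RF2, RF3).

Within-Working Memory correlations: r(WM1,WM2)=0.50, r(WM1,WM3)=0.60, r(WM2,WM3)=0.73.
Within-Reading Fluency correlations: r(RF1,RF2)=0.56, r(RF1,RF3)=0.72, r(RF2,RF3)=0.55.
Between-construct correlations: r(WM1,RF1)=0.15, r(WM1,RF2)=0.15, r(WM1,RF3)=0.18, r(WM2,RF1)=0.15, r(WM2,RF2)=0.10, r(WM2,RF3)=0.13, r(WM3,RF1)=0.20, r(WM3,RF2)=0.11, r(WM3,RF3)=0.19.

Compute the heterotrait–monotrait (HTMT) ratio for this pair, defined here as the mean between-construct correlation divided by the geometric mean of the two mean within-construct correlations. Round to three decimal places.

Mean heterotrait r = 1.36/9 = 0.1511.
Mean within-WM = 1.83/3 = 0.6100; mean within-RF = 1.83/3 = 0.6100.
Geometric mean = √(0.6100 × 0.6100) = 0.6100.
HTMT = 0.1511 / 0.6100 = 0.248.

0.248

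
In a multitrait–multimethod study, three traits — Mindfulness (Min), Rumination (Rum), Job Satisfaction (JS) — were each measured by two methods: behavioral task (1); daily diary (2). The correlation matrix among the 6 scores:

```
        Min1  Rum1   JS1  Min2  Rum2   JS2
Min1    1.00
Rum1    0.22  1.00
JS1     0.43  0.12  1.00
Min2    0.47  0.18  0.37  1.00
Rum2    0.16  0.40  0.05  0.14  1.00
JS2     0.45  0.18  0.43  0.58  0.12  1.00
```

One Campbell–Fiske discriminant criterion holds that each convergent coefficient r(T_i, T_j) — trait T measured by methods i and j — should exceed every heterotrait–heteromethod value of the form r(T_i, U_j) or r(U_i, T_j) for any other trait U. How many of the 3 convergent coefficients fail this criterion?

Checking each validity diagonal entry against its comparison values:
Min (methods 1·2): 0.47 vs {0.16, 0.18, 0.45, 0.37} → pass.
Rum (methods 1·2): 0.40 vs {0.18, 0.16, 0.18, 0.05} → pass.
JS (methods 1·2): 0.43 vs {0.37, 0.45, 0.05, 0.18} → fail.
1 of 3 fail.

1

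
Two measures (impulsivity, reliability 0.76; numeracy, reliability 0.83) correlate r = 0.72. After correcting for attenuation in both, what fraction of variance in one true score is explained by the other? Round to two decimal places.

Disattenuated r = 0.72 / √(0.76 × 0.83) = 0.72 / 0.7942 = 0.9066.
Shared true-score variance = 0.9066² = 0.8219 ≈ 0.82.

0.82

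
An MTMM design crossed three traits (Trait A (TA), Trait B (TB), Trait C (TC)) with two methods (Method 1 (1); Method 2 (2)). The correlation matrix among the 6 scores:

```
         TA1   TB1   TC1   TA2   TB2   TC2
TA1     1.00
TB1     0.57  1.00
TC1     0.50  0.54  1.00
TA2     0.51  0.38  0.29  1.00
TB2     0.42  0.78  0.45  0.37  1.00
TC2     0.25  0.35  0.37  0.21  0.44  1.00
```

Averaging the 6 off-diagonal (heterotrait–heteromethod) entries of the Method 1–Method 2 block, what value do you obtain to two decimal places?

HTHM values (method 1 × method 2): 0.42, 0.25, 0.38, 0.35, 0.29, 0.45; mean = 2.14/6 = 0.36.

0.36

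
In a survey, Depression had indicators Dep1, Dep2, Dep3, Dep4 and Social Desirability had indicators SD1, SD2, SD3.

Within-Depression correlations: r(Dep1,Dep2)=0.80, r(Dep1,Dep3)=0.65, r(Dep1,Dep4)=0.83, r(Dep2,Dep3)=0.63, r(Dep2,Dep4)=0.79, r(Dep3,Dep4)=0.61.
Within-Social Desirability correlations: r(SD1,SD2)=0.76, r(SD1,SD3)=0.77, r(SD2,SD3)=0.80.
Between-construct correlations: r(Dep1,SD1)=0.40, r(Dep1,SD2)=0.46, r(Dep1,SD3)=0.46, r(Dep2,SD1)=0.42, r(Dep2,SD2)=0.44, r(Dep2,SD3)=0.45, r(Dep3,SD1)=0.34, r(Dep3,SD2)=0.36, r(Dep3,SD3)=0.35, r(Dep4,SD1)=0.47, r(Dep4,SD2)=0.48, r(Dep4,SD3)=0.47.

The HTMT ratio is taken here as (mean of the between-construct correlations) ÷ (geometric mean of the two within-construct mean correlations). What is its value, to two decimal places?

Mean between = 5.10/12 = 0.4250.
Mean within-Dep = 4.31/6 = 0.7183; mean within-SD = 2.33/3 = 0.7767.
Geometric mean = √(0.7183 × 0.7767) = 0.7469.
HTMT = 0.4250 / 0.7469 = 0.57.

0.57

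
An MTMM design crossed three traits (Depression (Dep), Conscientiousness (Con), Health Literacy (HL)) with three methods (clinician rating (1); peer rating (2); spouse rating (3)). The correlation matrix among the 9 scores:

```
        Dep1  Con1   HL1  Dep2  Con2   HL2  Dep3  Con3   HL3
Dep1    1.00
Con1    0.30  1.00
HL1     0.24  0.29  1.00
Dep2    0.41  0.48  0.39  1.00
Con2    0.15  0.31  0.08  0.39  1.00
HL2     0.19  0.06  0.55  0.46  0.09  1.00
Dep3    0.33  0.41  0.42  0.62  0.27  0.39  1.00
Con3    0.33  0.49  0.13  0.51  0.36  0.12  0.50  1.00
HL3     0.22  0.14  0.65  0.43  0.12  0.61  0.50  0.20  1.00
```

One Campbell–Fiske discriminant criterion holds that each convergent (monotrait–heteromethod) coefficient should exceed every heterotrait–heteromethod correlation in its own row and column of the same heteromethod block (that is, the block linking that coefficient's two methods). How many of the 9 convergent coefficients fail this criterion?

Each convergent coefficient versus the relevant comparison correlations:
Dep (methods 1·2): 0.41 vs {0.15, 0.48, 0.19, 0.39} → fail.
Dep (methods 1·3): 0.33 vs {0.33, 0.41, 0.22, 0.42} → fail.
Dep (methods 2·3): 0.62 vs {0.51, 0.27, 0.43, 0.39} → pass.
Con (methods 1·2): 0.31 vs {0.48, 0.15, 0.06, 0.08} → fail.
Con (methods 1·3): 0.49 vs {0.41, 0.33, 0.14, 0.13} → pass.
Con (methods 2·3): 0.36 vs {0.27, 0.51, 0.12, 0.12} → fail.
HL (methods 1·2): 0.55 vs {0.39, 0.19, 0.08, 0.06} → pass.
HL (methods 1·3): 0.65 vs {0.42, 0.22, 0.13, 0.14} → pass.
HL (methods 2·3): 0.61 vs {0.39, 0.43, 0.12, 0.12} → pass.
4 of 9 fail.

4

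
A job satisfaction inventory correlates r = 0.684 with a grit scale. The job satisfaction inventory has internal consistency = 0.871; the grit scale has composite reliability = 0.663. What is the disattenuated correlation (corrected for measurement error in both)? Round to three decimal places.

0.900

r_true = r_obs / √(r_xx · r_yy) = 0.684 / √(0.871 × 0.663) = 0.684 / √0.577473 = 0.684 / 0.7599 ≈ 0.900.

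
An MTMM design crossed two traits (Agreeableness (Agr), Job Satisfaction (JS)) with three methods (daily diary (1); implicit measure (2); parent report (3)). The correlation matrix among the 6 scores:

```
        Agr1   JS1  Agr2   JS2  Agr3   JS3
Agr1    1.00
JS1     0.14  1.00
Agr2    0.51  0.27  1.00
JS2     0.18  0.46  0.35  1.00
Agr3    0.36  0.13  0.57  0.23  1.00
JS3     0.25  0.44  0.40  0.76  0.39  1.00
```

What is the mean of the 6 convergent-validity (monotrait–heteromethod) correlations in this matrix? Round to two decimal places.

Convergent values: 0.51, 0.36, 0.57, 0.46, 0.44, 0.76; mean = 3.10/6 = 0.52.

0.52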